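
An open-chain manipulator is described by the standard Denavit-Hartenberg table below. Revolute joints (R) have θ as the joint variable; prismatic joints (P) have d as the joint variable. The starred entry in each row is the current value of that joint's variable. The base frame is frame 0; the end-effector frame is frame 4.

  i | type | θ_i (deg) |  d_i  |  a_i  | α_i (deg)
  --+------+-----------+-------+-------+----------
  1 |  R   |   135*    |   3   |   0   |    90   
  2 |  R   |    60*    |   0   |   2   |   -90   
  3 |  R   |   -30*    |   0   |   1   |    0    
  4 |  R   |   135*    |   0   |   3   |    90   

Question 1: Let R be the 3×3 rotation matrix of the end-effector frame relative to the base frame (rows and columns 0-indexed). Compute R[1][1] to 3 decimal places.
End-effector y-axis (col 1 of R) = (0.6124,-0.6124,0.5000)
R[1][1] = -0.6124

-0.612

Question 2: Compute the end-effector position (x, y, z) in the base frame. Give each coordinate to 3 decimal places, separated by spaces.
-2.434 -0.957 4.810

after link 1: o_1 = (0.0000, 0.0000, 3.0000)
after link 2: o_2 = (-0.7071, 0.7071, 4.7321)
after link 3: o_3 = (-0.6597, 1.3668, 5.4821)
after link 4: o_4 = (-2.4343, -0.9567, 4.8096)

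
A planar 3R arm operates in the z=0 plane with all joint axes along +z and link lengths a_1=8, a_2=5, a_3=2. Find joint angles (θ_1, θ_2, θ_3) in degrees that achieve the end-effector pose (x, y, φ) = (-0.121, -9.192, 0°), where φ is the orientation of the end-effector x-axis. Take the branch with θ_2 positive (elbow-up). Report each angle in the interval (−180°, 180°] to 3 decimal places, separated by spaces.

-135.000 90.006 44.994

wrist centre = target − a_3·(cos φ, sin φ) = (-2.1210, -9.1920)
cos θ_2 = (88.9915−8²−5²)/(2·8·5) = -0.0001; θ_2 = 90.0061° (elbow-up)
β = atan2(-9.1920,-2.1210) = -102.9933°; ψ = atan2(5.0000,7.9995) = 32.0071°
θ_1 = β − ψ = -135.0003°
θ_3 = φ − θ_1 − θ_2 = 44.9943° (wrapped to (-180°,180°])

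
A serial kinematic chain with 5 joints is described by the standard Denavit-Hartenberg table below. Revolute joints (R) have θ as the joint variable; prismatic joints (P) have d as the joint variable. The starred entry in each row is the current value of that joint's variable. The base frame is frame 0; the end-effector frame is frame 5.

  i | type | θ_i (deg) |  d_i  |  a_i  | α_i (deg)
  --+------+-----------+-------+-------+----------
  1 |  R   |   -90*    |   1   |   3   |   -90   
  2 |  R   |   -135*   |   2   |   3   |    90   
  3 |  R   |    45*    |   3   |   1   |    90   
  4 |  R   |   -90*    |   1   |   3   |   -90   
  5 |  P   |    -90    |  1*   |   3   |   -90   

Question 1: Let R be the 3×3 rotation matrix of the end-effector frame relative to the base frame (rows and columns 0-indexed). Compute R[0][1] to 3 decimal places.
-0.707

End-effector y-axis (col 1 of R) = (-0.7071,-0.5000,-0.5000)
R[0][1] = -0.7071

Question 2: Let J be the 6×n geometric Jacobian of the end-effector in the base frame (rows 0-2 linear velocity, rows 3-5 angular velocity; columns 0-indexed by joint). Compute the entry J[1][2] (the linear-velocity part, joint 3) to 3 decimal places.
axis z_2 = (0.0000,0.7071,-0.7071); lever o_n−o_2 = (-1.4142,3.0000,3.0000)
cross product → J_v[:, 2] = (4.2426,1.0000,1.0000)
J_ω[:, 2] = z_2
entry J[1][2] = 1.0000

1.000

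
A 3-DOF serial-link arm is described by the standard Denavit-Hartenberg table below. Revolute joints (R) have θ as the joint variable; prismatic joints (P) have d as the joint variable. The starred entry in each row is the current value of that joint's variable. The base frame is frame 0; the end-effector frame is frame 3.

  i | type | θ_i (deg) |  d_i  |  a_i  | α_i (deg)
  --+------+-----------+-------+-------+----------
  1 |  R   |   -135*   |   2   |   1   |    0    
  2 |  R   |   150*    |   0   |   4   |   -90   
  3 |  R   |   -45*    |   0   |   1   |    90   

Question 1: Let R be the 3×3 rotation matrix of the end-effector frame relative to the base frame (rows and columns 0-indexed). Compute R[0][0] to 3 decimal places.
0.683

End-effector x-axis (col 0 of R) = (0.6830,0.1830,0.7071)
R[0][0] = 0.6830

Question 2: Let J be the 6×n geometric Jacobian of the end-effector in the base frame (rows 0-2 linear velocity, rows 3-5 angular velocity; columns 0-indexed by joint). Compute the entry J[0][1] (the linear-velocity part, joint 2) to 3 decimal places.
axis z_1 = (0.0000,0.0000,1.0000); lever o_n−o_1 = (4.5467,1.2183,0.7071)
cross product → J_v[:, 1] = (-1.2183,4.5467,0.0000)
J_ω[:, 1] = z_1
entry J[0][1] = -1.2183

-1.218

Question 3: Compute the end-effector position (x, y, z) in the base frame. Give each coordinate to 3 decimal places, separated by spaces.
3.840 0.511 2.707

after link 1: o_1 = (-0.7071, -0.7071, 2.0000)
after link 2: o_2 = (3.1566, 0.3282, 2.0000)
after link 3: o_3 = (3.8396, 0.5112, 2.7071)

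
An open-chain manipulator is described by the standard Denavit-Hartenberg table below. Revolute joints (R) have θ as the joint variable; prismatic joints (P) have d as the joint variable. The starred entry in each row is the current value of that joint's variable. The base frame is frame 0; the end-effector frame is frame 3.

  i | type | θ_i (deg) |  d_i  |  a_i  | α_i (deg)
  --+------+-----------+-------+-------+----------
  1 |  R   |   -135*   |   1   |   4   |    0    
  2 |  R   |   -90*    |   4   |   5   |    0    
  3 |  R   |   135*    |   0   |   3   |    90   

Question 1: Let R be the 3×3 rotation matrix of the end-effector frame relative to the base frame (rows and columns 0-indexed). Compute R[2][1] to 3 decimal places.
End-effector y-axis (col 1 of R) = (0.0000,0.0000,1.0000)
R[2][1] = 1.0000

1.000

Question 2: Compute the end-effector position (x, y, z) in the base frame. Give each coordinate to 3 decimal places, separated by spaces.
-6.364 -2.293 5.000

after link 1: o_1 = (-2.8284, -2.8284, 1.0000)
after link 2: o_2 = (-6.3640, 0.7071, 5.0000)
after link 3: o_3 = (-6.3640, -2.2929, 5.0000)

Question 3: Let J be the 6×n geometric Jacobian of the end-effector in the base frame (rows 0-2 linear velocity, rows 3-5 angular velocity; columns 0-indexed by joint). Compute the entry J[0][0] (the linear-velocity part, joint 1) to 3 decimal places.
2.293

axis z_0 = ẑ; lever o_n−o_0 = (-6.3640,-2.2929,5.0000)
cross product → J_v[:, 0] = (2.2929,-6.3640,0.0000)
J_ω[:, 0] = z_0
entry J[0][0] = 2.2929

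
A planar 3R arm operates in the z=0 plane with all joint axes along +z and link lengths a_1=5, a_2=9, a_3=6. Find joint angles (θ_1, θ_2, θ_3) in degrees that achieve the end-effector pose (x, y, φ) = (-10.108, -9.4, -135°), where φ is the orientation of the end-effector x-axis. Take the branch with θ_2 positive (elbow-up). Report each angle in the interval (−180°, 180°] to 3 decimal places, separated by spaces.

134.996 119.999 -29.995

wrist centre = target − a_3·(cos φ, sin φ) = (-5.8654, -5.1574)
cos θ_2 = (61.0008−5²−9²)/(2·5·9) = -0.5000; θ_2 = 119.9994° (elbow-up)
β = atan2(-5.1574,-5.8654) = -138.6751°; ψ = atan2(7.7943,0.5001) = 86.3289°
θ_1 = β − ψ = -225.0041°
θ_3 = φ − θ_1 − θ_2 = -29.9954° (wrapped to (-180°,180°])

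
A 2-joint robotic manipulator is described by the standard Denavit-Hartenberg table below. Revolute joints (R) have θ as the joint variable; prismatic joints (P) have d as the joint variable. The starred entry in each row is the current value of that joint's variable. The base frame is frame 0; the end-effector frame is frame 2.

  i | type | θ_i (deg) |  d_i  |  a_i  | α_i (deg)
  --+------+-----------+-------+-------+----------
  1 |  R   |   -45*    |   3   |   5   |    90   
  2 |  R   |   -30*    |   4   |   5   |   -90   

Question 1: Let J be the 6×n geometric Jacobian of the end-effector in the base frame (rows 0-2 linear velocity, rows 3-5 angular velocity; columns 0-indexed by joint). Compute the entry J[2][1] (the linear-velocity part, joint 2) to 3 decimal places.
axis z_1 = (-0.7071,-0.7071,0.0000); lever o_n−o_1 = (0.2334,-5.8903,-2.5000)
cross product → J_v[:, 1] = (1.7678,-1.7678,4.3301)
J_ω[:, 1] = z_1
entry J[2][1] = 4.3301

4.330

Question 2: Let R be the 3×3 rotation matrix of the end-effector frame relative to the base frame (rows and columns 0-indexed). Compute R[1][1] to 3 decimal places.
0.707

End-effector y-axis (col 1 of R) = (0.7071,0.7071,-0.0000)
R[1][1] = 0.7071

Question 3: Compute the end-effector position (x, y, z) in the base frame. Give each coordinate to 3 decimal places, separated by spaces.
3.769 -9.426 0.500

after link 1: o_1 = (3.5355, -3.5355, 3.0000)
after link 2: o_2 = (3.7690, -9.4258, 0.5000)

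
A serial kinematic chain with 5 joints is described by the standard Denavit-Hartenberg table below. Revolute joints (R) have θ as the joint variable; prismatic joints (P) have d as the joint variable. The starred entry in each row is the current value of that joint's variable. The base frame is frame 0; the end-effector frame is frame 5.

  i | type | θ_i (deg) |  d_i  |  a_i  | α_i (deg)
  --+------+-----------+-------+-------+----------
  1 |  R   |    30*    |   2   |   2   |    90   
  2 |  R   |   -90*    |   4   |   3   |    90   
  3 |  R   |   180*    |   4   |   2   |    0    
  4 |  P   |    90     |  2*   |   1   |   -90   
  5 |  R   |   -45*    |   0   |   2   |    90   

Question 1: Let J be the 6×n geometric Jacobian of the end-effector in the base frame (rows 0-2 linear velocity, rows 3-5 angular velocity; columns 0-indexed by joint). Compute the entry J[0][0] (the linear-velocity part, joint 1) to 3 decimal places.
axis z_0 = ẑ; lever o_n−o_0 = (-3.8960,-4.0804,1.0000)
cross product → J_v[:, 0] = (4.0804,-3.8960,0.0000)
J_ω[:, 0] = z_0
entry J[0][0] = 4.0804

4.080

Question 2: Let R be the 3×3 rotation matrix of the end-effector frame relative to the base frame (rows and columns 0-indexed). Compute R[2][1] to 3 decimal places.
-1.000

End-effector y-axis (col 1 of R) = (-0.0000,0.0000,-1.0000)
R[2][1] = -1.0000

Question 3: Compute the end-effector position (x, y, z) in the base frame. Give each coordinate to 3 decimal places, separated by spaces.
after link 1: o_1 = (1.7321, 1.0000, 2.0000)
after link 2: o_2 = (3.7321, -2.4641, -1.0000)
after link 3: o_3 = (0.2679, -4.4641, 1.0000)
after link 4: o_4 = (-1.9641, -4.5981, 1.0000)
after link 5: o_5 = (-3.8960, -4.0804, 1.0000)

-3.896 -4.080 1.000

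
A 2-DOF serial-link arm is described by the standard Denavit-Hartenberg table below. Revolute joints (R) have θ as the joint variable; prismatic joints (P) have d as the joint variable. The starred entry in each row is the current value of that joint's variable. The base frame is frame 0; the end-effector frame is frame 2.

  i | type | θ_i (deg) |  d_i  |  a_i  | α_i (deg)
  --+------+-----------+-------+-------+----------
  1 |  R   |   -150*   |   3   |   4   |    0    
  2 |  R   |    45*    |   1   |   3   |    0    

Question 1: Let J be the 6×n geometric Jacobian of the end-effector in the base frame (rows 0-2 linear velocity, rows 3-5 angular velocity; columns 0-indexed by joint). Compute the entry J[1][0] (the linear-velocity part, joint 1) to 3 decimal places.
axis z_0 = ẑ; lever o_n−o_0 = (-4.2406,-4.8978,4.0000)
cross product → J_v[:, 0] = (4.8978,-4.2406,0.0000)
J_ω[:, 0] = z_0
entry J[1][0] = -4.2406

-4.241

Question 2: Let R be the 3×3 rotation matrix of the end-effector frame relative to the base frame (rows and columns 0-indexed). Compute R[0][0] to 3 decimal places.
-0.259

End-effector x-axis (col 0 of R) = (-0.2588,-0.9659,0.0000)
R[0][0] = -0.2588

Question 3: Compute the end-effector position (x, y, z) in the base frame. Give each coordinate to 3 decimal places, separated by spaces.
after link 1: o_1 = (-3.4641, -2.0000, 3.0000)
after link 2: o_2 = (-4.2406, -4.8978, 4.0000)

-4.241 -4.898 4.000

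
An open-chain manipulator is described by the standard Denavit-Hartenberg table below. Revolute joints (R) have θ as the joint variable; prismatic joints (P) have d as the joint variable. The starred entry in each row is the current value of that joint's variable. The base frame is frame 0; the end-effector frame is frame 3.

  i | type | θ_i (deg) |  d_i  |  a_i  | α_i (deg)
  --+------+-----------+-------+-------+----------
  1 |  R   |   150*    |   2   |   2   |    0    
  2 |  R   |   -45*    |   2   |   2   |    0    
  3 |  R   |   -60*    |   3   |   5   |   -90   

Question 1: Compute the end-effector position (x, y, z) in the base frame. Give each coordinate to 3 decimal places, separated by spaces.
after link 1: o_1 = (-1.7321, 1.0000, 2.0000)
after link 2: o_2 = (-2.2497, 2.9319, 4.0000)
after link 3: o_3 = (1.2858, 6.4674, 7.0000)

1.286 6.467 7.000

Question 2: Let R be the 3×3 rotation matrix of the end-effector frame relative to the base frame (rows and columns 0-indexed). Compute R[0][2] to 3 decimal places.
-0.707

End-effector z-axis (col 2 of R) = (-0.7071,0.7071,0.0000)
R[0][2] = -0.7071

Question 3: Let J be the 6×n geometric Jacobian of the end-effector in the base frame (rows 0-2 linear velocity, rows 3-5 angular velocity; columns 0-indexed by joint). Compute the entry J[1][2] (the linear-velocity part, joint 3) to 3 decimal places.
3.536

axis z_2 = (0.0000,0.0000,1.0000); lever o_n−o_2 = (3.5355,3.5355,3.0000)
cross product → J_v[:, 2] = (-3.5355,3.5355,0.0000)
J_ω[:, 2] = z_2
entry J[1][2] = 3.5355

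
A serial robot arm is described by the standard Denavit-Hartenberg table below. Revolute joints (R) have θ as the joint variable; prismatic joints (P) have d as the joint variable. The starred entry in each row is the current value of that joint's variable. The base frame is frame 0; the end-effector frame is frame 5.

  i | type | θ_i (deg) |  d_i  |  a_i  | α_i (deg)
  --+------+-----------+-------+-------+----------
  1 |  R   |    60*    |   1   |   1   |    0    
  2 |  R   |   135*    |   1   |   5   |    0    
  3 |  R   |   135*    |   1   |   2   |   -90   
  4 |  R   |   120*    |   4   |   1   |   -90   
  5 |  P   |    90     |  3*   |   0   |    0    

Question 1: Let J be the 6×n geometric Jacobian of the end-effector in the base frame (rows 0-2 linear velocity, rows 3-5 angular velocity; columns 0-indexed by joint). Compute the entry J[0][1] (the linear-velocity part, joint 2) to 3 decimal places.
-2.719

axis z_1 = (0.0000,0.0000,1.0000); lever o_n−o_1 = (-3.7806,2.7190,2.6340)
cross product → J_v[:, 1] = (-2.7190,-3.7806,0.0000)
J_ω[:, 1] = z_1
entry J[0][1] = -2.7190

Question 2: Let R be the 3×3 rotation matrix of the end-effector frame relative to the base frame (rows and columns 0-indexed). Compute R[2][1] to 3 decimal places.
End-effector y-axis (col 1 of R) = (0.4330,-0.2500,0.8660)
R[2][1] = 0.8660

0.866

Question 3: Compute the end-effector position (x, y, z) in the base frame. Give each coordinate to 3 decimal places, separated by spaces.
-3.281 3.585 3.634

after link 1: o_1 = (0.5000, 0.8660, 1.0000)
after link 2: o_2 = (-4.3296, -0.4281, 2.0000)
after link 3: o_3 = (-2.5976, -1.4281, 3.0000)
after link 4: o_4 = (-1.0306, 2.2860, 2.1340)
after link 5: o_5 = (-3.2806, 3.5851, 3.6340)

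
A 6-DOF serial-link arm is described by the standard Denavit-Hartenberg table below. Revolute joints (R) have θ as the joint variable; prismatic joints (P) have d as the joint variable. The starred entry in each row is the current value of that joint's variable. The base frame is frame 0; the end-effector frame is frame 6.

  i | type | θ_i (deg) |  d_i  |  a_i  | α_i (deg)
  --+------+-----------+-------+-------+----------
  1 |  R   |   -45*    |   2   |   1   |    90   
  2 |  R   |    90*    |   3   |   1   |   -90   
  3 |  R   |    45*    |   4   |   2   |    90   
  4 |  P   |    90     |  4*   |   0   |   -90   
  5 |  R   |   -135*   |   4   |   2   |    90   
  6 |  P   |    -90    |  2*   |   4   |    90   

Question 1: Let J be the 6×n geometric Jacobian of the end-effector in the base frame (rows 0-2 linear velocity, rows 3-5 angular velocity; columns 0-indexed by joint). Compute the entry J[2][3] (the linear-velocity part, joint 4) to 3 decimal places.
prismatic axis z_3 = (-0.5000,-0.5000,0.7071)
J_v[:, 3] = z_3; J_ω[:, 3] = (0,0,0)
entry J[2][3] = 0.7071

0.707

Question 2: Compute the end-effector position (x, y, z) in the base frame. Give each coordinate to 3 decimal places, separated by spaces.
after link 1: o_1 = (0.7071, -0.7071, 2.0000)
after link 2: o_2 = (-1.4142, -2.8284, 3.0000)
after link 3: o_3 = (-3.2426, 1.0000, 4.4142)
after link 4: o_4 = (-5.2426, -1.0000, 7.2426)
after link 5: o_5 = (-6.9497, -4.7071, 5.4142)
after link 6: o_6 = (-3.2426, -3.0000, 7.2426)

-3.243 -3.000 7.243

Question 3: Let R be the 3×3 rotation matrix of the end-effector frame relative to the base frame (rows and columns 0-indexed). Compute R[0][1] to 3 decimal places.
0.854

End-effector y-axis (col 1 of R) = (0.8536,-0.1464,-0.5000)
R[0][1] = 0.8536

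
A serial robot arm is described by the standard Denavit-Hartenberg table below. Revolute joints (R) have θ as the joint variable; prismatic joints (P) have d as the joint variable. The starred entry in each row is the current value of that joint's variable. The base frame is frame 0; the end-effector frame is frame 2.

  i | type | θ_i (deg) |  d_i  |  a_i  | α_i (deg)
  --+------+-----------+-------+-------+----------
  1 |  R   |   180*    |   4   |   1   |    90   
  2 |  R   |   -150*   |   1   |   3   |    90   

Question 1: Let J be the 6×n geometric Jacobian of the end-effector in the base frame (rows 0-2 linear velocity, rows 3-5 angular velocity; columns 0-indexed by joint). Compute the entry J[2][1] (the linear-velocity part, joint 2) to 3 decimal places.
-2.598

axis z_1 = (0.0000,1.0000,0.0000); lever o_n−o_1 = (2.5981,1.0000,-1.5000)
cross product → J_v[:, 1] = (-1.5000,0.0000,-2.5981)
J_ω[:, 1] = z_1
entry J[2][1] = -2.5981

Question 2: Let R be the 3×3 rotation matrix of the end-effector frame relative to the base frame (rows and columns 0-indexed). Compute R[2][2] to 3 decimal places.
End-effector z-axis (col 2 of R) = (0.5000,-0.0000,0.8660)
R[2][2] = 0.8660

0.866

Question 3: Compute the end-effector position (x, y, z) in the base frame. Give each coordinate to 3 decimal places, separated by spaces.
1.598 1.000 2.500

after link 1: o_1 = (-1.0000, 0.0000, 4.0000)
after link 2: o_2 = (1.5981, 1.0000, 2.5000)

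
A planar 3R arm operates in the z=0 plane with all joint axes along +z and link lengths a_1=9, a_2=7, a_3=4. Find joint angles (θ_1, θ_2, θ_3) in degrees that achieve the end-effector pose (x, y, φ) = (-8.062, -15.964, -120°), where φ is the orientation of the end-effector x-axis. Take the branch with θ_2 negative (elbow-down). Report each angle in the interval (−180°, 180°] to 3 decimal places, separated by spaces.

wrist centre = target − a_3·(cos φ, sin φ) = (-6.0620, -12.4999)
cos θ_2 = (192.9953−9²−7²)/(2·9·7) = 0.5000; θ_2 = -60.0025° (elbow-down)
β = atan2(-12.4999,-6.0620) = -115.8717°; ψ = atan2(-6.0623,12.4997) = -25.8732°
θ_1 = β − ψ = -89.9985°
θ_3 = φ − θ_1 − θ_2 = 30.0010° (wrapped to (-180°,180°])

-89.998 -60.002 30.001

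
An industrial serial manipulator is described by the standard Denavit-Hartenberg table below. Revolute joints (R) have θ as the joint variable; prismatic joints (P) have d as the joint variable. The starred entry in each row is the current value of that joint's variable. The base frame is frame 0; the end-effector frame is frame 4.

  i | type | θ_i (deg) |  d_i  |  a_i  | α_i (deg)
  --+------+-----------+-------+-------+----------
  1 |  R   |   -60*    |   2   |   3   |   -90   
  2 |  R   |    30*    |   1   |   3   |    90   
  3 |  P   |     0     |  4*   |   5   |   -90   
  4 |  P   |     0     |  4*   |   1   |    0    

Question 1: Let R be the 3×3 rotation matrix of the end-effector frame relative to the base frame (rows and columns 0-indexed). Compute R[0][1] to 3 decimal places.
-0.250

End-effector y-axis (col 1 of R) = (-0.2500,0.4330,-0.8660)
R[0][1] = -0.2500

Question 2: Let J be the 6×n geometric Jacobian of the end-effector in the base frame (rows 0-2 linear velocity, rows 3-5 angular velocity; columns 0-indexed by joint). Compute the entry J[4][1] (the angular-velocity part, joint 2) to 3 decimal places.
0.500

axis z_1 = (0.8660,0.5000,0.0000); lever o_n−o_1 = (9.2272,-5.9821,-1.0359)
cross product → J_v[:, 1] = (-0.5179,0.8971,-9.7942)
J_ω[:, 1] = z_1
entry J[4][1] = 0.5000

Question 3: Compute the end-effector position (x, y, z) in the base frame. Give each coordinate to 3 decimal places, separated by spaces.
after link 1: o_1 = (1.5000, -2.5981, 2.0000)
after link 2: o_2 = (3.6651, -4.3481, 0.5000)
after link 3: o_3 = (6.8301, -9.8301, 1.4641)
after link 4: o_4 = (10.7272, -8.5801, 0.9641)

10.727 -8.580 0.964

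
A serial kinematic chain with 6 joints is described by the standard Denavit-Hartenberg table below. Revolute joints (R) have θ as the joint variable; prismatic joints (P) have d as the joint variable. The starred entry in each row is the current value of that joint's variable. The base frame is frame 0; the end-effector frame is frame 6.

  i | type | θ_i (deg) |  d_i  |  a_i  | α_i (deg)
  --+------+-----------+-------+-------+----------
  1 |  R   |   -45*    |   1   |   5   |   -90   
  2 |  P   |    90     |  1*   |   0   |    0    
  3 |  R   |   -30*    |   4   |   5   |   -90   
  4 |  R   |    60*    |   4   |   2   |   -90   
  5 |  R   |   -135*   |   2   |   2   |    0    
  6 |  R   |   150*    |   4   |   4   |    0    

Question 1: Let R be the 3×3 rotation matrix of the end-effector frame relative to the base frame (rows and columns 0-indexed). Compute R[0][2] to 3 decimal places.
End-effector z-axis (col 2 of R) = (-0.6597,-0.0474,0.7500)
R[0][2] = -0.6597

-0.660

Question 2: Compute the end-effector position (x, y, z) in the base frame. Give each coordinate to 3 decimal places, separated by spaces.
0.261 -2.882 -2.946

after link 1: o_1 = (3.5355, -3.5355, 1.0000)
after link 2: o_2 = (4.2426, -2.8284, 1.0000)
after link 3: o_3 = (8.8388, -1.7678, -3.3301)
after link 4: o_4 = (5.5182, -0.8966, -6.1962)
after link 5: o_5 = (3.9487, 0.9907, -4.7909)
after link 6: o_6 = (0.2607, -2.8817, -2.9463)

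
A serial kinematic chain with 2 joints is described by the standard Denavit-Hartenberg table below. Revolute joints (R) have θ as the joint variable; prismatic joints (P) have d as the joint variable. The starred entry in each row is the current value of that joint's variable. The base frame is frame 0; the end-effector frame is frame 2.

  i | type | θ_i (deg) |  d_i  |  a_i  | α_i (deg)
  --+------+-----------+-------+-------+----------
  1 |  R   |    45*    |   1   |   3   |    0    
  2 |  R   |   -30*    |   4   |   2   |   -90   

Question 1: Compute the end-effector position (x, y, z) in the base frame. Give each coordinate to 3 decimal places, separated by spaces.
after link 1: o_1 = (2.1213, 2.1213, 1.0000)
after link 2: o_2 = (4.0532, 2.6390, 5.0000)

4.053 2.639 5.000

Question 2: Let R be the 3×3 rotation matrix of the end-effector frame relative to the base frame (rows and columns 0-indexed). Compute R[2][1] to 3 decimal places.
-1.000

End-effector y-axis (col 1 of R) = (-0.0000,0.0000,-1.0000)
R[2][1] = -1.0000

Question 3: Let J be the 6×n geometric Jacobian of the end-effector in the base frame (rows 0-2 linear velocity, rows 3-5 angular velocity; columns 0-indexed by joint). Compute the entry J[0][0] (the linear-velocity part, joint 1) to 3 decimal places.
axis z_0 = ẑ; lever o_n−o_0 = (4.0532,2.6390,5.0000)
cross product → J_v[:, 0] = (-2.6390,4.0532,0.0000)
J_ω[:, 0] = z_0
entry J[0][0] = -2.6390

-2.639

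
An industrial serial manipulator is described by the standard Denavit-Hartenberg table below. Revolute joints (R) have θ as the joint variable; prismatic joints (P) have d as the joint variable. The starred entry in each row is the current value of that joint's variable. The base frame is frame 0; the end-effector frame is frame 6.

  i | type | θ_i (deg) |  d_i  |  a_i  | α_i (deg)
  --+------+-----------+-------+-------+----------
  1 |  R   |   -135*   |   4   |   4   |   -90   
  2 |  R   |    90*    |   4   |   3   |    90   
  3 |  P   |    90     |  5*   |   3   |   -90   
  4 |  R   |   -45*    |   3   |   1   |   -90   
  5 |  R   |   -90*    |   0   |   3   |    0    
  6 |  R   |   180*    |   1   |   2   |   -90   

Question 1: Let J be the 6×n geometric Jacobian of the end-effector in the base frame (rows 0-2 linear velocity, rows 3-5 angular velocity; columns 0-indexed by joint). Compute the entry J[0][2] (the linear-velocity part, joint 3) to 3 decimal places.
-0.707

prismatic axis z_2 = (-0.7071,-0.7071,0.0000)
J_v[:, 2] = z_2; J_ω[:, 2] = (0,0,0)
entry J[0][2] = -0.7071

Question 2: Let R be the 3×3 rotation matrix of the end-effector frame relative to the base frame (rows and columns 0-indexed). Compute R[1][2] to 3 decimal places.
End-effector z-axis (col 2 of R) = (-0.0000,1.0000,-0.0000)
R[1][2] = 1.0000

1.000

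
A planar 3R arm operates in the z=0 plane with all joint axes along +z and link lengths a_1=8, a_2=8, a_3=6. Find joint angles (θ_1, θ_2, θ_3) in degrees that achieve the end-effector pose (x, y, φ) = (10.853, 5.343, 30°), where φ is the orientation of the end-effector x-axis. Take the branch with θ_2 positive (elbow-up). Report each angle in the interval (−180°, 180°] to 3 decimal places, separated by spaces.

wrist centre = target − a_3·(cos φ, sin φ) = (5.6568, 2.3430)
cos θ_2 = (37.4896−8²−8²)/(2·8·8) = -0.7071; θ_2 = 135.0005° (elbow-up)
β = atan2(2.3430,5.6568) = 22.4988°; ψ = atan2(5.6568,2.3431) = 67.5002°
θ_1 = β − ψ = -45.0015°
θ_3 = φ − θ_1 − θ_2 = -59.9990° (wrapped to (-180°,180°])

-45.001 135.000 -59.999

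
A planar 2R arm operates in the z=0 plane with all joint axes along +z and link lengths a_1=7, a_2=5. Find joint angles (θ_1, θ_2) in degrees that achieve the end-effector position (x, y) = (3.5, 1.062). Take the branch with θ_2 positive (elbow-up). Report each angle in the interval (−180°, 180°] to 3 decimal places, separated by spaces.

cos θ_2 = (13.3778−7²−5²)/(2·7·5) = -0.8660; θ_2 = 150.0006° (elbow-up)
β = atan2(1.0620,3.5000) = 16.8793°; ψ = atan2(2.5000,2.6698) = 43.1178°
θ_1 = β − ψ = -26.2385°

-26.238 150.001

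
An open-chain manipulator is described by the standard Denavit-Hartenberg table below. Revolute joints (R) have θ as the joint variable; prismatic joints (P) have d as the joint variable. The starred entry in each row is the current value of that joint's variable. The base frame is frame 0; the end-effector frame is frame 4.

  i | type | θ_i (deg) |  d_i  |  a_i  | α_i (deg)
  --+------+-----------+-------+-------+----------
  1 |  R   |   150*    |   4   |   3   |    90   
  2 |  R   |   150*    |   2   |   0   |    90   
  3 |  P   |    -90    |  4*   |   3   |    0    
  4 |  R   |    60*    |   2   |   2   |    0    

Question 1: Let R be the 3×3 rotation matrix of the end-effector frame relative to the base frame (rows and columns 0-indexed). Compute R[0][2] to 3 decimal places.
End-effector z-axis (col 2 of R) = (-0.4330,0.2500,0.8660)
R[0][2] = -0.4330

-0.433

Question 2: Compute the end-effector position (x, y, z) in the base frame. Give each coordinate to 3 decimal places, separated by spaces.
after link 1: o_1 = (-2.5981, 1.5000, 4.0000)
after link 2: o_2 = (-1.5981, 3.2321, 4.0000)
after link 3: o_3 = (-4.8301, 1.6340, 7.4641)
after link 4: o_4 = (-4.8971, 0.5179, 10.0622)

-4.897 0.518 10.062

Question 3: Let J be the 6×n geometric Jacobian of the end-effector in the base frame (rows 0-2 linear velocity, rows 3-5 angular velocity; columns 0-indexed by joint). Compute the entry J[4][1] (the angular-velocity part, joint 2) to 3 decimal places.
0.866

axis z_1 = (0.5000,0.8660,0.0000); lever o_n−o_1 = (-2.2990,-0.9821,6.0622)
cross product → J_v[:, 1] = (5.2500,-3.0311,1.5000)
J_ω[:, 1] = z_1
entry J[4][1] = 0.8660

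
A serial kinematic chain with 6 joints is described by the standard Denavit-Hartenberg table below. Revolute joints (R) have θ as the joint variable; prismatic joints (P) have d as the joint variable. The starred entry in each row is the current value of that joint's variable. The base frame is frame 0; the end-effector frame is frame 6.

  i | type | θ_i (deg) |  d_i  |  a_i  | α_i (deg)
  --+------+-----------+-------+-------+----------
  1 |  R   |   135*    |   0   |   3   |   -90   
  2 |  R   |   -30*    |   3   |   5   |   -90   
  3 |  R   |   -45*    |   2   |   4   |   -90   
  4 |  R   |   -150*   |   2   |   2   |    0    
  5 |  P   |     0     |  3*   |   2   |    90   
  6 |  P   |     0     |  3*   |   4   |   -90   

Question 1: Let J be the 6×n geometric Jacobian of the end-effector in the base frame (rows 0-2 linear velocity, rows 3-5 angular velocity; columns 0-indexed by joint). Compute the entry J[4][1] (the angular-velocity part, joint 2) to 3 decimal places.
-0.707

axis z_1 = (-0.7071,-0.7071,0.0000); lever o_n−o_1 = (-1.9194,7.1050,-0.2440)
cross product → J_v[:, 1] = (0.1725,-0.1725,-6.3812)
J_ω[:, 1] = z_1
entry J[4][1] = -0.7071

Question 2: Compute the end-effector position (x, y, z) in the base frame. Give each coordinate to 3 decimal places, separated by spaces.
-4.041 9.226 -0.244

after link 1: o_1 = (-2.1213, 2.1213, 0.0000)
after link 2: o_2 = (-7.3045, 3.0619, 2.5000)
after link 3: o_3 = (-11.7437, 3.5010, 2.1822)
after link 4: o_4 = (-10.3472, 5.8366, 1.4109)
after link 5: o_5 = (-8.8838, 9.1052, 0.9931)
after link 6: o_6 = (-4.0408, 9.2263, -0.2440)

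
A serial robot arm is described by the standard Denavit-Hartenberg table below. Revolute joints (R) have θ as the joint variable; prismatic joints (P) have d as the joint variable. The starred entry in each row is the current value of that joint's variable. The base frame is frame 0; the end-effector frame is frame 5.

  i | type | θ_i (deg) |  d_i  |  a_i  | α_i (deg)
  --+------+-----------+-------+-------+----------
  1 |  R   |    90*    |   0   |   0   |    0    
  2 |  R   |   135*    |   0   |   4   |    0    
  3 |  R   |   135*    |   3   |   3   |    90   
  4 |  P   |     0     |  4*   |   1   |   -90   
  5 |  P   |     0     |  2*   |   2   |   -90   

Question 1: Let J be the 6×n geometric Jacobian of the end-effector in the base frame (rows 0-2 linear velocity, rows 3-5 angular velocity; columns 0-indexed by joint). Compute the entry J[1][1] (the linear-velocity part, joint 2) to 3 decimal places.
axis z_1 = (0.0000,0.0000,1.0000); lever o_n−o_1 = (3.1716,-6.8284,5.0000)
cross product → J_v[:, 1] = (6.8284,3.1716,-0.0000)
J_ω[:, 1] = z_1
entry J[1][1] = 3.1716

3.172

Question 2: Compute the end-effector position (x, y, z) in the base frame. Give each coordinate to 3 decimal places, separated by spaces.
3.172 -6.828 5.000

after link 1: o_1 = (0.0000, 0.0000, 0.0000)
after link 2: o_2 = (-2.8284, -2.8284, 0.0000)
after link 3: o_3 = (0.1716, -2.8284, 3.0000)
after link 4: o_4 = (1.1716, -6.8284, 3.0000)
after link 5: o_5 = (3.1716, -6.8284, 5.0000)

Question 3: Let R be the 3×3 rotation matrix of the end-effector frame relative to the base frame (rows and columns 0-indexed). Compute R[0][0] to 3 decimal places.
1.000

End-effector x-axis (col 0 of R) = (1.0000,-0.0000,0.0000)
R[0][0] = 1.0000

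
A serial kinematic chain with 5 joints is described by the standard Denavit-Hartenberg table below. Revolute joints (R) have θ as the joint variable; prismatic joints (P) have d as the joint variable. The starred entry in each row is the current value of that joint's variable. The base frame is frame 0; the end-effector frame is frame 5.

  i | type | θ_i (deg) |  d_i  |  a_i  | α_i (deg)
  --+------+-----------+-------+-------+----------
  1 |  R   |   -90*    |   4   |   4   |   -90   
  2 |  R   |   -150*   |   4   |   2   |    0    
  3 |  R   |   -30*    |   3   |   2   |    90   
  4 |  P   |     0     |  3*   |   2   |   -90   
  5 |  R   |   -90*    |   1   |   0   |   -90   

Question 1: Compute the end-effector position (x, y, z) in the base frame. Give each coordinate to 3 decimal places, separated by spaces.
8.000 1.732 2.000

after link 1: o_1 = (0.0000, -4.0000, 4.0000)
after link 2: o_2 = (4.0000, -2.2679, 5.0000)
after link 3: o_3 = (7.0000, -0.2679, 5.0000)
after link 4: o_4 = (7.0000, 1.7321, 2.0000)
after link 5: o_5 = (8.0000, 1.7321, 2.0000)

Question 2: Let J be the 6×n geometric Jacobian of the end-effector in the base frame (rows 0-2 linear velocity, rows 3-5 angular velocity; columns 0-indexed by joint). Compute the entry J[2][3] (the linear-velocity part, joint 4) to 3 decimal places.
prismatic axis z_3 = (0.0000,0.0000,-1.0000)
J_v[:, 3] = z_3; J_ω[:, 3] = (0,0,0)
entry J[2][3] = -1.0000

-1.000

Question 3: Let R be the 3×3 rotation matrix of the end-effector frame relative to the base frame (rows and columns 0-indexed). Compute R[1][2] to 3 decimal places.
1.000

End-effector z-axis (col 2 of R) = (-0.0000,1.0000,0.0000)
R[1][2] = 1.0000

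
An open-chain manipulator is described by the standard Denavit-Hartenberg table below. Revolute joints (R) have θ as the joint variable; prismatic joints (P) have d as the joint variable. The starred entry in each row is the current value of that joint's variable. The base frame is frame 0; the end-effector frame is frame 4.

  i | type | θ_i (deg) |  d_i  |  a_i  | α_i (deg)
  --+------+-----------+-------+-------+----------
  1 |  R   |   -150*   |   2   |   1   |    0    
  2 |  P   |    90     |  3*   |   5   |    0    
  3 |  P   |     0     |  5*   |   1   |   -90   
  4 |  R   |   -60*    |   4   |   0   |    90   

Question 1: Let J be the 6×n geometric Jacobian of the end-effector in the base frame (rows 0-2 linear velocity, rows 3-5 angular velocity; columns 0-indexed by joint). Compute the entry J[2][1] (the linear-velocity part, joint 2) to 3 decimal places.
prismatic axis z_1 = (0.0000,0.0000,1.0000)
J_v[:, 1] = z_1; J_ω[:, 1] = (0,0,0)
entry J[2][1] = 1.0000

1.000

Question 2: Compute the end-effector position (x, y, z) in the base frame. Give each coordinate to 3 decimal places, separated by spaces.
5.598 -3.696 10.000

after link 1: o_1 = (-0.8660, -0.5000, 2.0000)
after link 2: o_2 = (1.6340, -4.8301, 5.0000)
after link 3: o_3 = (2.1340, -5.6962, 10.0000)
after link 4: o_4 = (5.5981, -3.6962, 10.0000)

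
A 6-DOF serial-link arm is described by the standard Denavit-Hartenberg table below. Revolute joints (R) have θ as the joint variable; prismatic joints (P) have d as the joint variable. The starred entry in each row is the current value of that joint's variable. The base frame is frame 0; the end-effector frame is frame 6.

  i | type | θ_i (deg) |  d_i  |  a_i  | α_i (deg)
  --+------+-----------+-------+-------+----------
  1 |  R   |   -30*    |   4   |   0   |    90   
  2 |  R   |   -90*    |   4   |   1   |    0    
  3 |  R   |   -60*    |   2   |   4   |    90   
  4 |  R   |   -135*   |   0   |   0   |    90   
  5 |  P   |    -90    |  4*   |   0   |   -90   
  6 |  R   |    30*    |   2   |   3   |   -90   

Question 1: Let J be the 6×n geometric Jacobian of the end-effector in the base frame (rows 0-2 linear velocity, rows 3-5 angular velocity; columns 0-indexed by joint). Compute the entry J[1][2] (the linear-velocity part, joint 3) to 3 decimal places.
axis z_2 = (-0.5000,-0.8660,0.0000); lever o_n−o_2 = (-0.6653,-2.3335,-2.6590)
cross product → J_v[:, 2] = (2.3028,-1.3295,0.5906)
J_ω[:, 2] = z_2
entry J[1][2] = -1.3295

-1.330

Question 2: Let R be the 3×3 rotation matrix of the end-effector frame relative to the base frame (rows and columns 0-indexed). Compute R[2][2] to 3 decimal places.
0.127

End-effector z-axis (col 2 of R) = (-0.3696,0.9205,0.1268)
R[2][2] = 0.1268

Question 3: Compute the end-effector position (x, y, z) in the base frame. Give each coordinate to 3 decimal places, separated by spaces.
after link 1: o_1 = (0.0000, 0.0000, 4.0000)
after link 2: o_2 = (-2.0000, -3.4641, 3.0000)
after link 3: o_3 = (-6.0000, -3.4641, 1.0000)
after link 4: o_4 = (-6.0000, -3.4641, 1.0000)
after link 5: o_5 = (-5.2929, -7.1383, 2.4142)
after link 6: o_6 = (-2.6653, -5.7976, 0.3410)

-2.665 -5.798 0.341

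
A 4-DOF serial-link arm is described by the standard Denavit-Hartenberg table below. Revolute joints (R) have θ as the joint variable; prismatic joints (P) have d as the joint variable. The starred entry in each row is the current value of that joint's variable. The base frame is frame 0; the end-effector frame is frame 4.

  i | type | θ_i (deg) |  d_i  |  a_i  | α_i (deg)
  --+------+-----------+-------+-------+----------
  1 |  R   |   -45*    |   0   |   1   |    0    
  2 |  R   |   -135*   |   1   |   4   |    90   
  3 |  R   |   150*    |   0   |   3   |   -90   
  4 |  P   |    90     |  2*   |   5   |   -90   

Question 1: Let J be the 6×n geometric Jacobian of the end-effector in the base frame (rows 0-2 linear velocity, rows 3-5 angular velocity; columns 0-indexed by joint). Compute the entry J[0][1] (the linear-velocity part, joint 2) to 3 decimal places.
5.000

axis z_1 = (0.0000,0.0000,1.0000); lever o_n−o_1 = (-0.4019,-5.0000,0.7679)
cross product → J_v[:, 1] = (5.0000,-0.4019,0.0000)
J_ω[:, 1] = z_1
entry J[0][1] = 5.0000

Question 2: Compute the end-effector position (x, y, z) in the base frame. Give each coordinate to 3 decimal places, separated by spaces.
0.305 -5.707 0.768

after link 1: o_1 = (0.7071, -0.7071, 0.0000)
after link 2: o_2 = (-3.2929, -0.7071, 1.0000)
after link 3: o_3 = (-0.6948, -0.7071, 2.5000)
after link 4: o_4 = (0.3052, -5.7071, 0.7679)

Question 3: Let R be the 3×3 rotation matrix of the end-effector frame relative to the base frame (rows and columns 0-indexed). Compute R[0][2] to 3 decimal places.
End-effector z-axis (col 2 of R) = (-0.8660,-0.0000,-0.5000)
R[0][2] = -0.8660

-0.866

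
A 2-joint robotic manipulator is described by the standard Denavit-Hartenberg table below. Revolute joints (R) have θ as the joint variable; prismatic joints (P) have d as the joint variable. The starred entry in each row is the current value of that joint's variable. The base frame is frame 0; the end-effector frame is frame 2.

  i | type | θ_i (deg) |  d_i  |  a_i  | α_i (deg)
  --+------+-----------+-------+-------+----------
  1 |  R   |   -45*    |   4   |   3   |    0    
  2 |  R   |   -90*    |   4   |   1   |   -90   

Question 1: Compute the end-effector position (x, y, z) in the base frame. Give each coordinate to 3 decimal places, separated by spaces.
after link 1: o_1 = (2.1213, -2.1213, 4.0000)
after link 2: o_2 = (1.4142, -2.8284, 8.0000)

1.414 -2.828 8.000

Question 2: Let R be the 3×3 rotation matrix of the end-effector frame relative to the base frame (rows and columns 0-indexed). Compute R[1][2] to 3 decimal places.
End-effector z-axis (col 2 of R) = (0.7071,-0.7071,0.0000)
R[1][2] = -0.7071

-0.707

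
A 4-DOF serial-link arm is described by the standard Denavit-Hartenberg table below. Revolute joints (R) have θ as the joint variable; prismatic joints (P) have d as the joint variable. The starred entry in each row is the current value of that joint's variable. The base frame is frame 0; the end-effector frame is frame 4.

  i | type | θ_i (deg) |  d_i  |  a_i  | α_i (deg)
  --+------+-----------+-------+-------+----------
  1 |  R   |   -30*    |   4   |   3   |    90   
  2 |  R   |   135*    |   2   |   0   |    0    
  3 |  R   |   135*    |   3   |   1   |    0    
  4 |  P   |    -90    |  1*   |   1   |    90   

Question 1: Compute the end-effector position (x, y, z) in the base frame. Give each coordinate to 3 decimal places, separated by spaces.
-1.268 -6.196 3.000

after link 1: o_1 = (2.5981, -1.5000, 4.0000)
after link 2: o_2 = (1.5981, -3.2321, 4.0000)
after link 3: o_3 = (0.0981, -5.8301, 3.0000)
after link 4: o_4 = (-1.2679, -6.1962, 3.0000)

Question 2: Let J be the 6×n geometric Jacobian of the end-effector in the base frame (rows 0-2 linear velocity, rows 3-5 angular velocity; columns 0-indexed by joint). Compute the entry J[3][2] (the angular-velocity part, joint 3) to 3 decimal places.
axis z_2 = (-0.5000,-0.8660,0.0000); lever o_n−o_2 = (-2.8660,-2.9641,-1.0000)
cross product → J_v[:, 2] = (0.8660,-0.5000,-1.0000)
J_ω[:, 2] = z_2
entry J[3][2] = -0.5000

-0.500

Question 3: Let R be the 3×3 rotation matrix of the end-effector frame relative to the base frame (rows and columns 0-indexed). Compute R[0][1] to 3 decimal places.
End-effector y-axis (col 1 of R) = (-0.5000,-0.8660,-0.0000)
R[0][1] = -0.5000

-0.500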